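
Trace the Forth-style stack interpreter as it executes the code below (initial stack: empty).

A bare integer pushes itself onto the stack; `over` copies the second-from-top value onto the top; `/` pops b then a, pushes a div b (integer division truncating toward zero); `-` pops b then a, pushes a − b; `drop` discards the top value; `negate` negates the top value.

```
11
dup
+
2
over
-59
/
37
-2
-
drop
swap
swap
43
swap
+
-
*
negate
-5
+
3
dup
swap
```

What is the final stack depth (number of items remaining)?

3

11      [11]
dup     [11, 11]
+       [22]
2       [22, 2]
over    [22, 2, 22]
-59     [22, 2, 22, -59]
/       [22, 2, 0]
37      [22, 2, 0, 37]
-2      [22, 2, 0, 37, -2]
-       [22, 2, 0, 39]
drop    [22, 2, 0]
swap    [22, 0, 2]
swap    [22, 2, 0]
43      [22, 2, 0, 43]
swap    [22, 2, 43, 0]
+       [22, 2, 43]
-       [22, -41]
*       [-902]
negate  [902]
-5      [902, -5]
+       [897]
3       [897, 3]
dup     [897, 3, 3]
swap    [897, 3, 3]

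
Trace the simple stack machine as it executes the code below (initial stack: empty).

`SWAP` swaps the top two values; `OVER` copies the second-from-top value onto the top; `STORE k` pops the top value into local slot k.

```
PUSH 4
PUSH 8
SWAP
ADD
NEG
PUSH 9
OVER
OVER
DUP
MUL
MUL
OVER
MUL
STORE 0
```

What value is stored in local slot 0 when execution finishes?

-8748

PUSH 4  -> [4]
PUSH 8  -> [4, 8]
SWAP    -> [8, 4]
ADD     -> [12]
NEG     -> [-12]
PUSH 9  -> [-12, 9]
OVER    -> [-12, 9, -12]
OVER    -> [-12, 9, -12, 9]
DUP     -> [-12, 9, -12, 9, 9]
MUL     -> [-12, 9, -12, 81]
MUL     -> [-12, 9, -972]
OVER    -> [-12, 9, -972, 9]
MUL     -> [-12, 9, -8748]
STORE 0 -> [-12, 9]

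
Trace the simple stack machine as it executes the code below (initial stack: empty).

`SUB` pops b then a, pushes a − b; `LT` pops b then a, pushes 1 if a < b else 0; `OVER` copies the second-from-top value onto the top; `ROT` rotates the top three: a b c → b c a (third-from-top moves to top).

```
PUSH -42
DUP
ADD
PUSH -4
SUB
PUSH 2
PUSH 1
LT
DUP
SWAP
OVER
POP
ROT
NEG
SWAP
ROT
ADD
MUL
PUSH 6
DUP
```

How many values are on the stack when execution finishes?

PUSH -42 -> -42
DUP      -> -42 -42
ADD      -> -84
PUSH -4  -> -84 -4
SUB      -> -80
PUSH 2   -> -80 2
PUSH 1   -> -80 2 1
LT       -> -80 0
DUP      -> -80 0 0
SWAP     -> -80 0 0
OVER     -> -80 0 0 0
POP      -> -80 0 0
ROT      -> 0 0 -80
NEG      -> 0 0 80
SWAP     -> 0 80 0
ROT      -> 80 0 0
ADD      -> 80 0
MUL      -> 0
PUSH 6   -> 0 6
DUP      -> 0 6 6

3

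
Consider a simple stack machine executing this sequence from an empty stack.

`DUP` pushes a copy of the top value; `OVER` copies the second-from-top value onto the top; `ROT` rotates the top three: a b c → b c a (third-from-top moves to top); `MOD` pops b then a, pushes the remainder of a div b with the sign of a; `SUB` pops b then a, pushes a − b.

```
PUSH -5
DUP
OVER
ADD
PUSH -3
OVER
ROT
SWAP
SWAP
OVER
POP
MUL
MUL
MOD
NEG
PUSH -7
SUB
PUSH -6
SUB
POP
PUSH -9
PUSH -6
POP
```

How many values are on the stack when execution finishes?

1

PUSH -5 -> [-5]
DUP     -> [-5, -5]
OVER    -> [-5, -5, -5]
ADD     -> [-5, -10]
PUSH -3 -> [-5, -10, -3]
OVER    -> [-5, -10, -3, -10]
ROT     -> [-5, -3, -10, -10]
SWAP    -> [-5, -3, -10, -10]
SWAP    -> [-5, -3, -10, -10]
OVER    -> [-5, -3, -10, -10, -10]
POP     -> [-5, -3, -10, -10]
MUL     -> [-5, -3, 100]
MUL     -> [-5, -300]
MOD     -> [-5]
NEG     -> [5]
PUSH -7 -> [5, -7]
SUB     -> [12]
PUSH -6 -> [12, -6]
SUB     -> [18]
POP     -> []
PUSH -9 -> [-9]
PUSH -6 -> [-9, -6]
POP     -> [-9]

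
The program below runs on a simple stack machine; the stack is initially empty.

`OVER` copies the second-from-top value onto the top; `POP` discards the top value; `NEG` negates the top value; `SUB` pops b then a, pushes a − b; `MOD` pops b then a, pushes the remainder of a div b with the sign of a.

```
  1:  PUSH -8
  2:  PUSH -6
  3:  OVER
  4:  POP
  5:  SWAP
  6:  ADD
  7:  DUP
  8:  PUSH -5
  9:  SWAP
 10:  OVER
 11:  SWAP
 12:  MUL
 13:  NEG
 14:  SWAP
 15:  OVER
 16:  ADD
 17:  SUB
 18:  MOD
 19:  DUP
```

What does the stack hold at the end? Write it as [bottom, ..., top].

[-4, -4]

PUSH -8  -8
PUSH -6  -8 -6
OVER     -8 -6 -8
POP      -8 -6
SWAP     -6 -8
ADD      -14
DUP      -14 -14
PUSH -5  -14 -14 -5
SWAP     -14 -5 -14
OVER     -14 -5 -14 -5
SWAP     -14 -5 -5 -14
MUL      -14 -5 70
NEG      -14 -5 -70
SWAP     -14 -70 -5
OVER     -14 -70 -5 -70
ADD      -14 -70 -75
SUB      -14 5
MOD      -4
DUP      -4 -4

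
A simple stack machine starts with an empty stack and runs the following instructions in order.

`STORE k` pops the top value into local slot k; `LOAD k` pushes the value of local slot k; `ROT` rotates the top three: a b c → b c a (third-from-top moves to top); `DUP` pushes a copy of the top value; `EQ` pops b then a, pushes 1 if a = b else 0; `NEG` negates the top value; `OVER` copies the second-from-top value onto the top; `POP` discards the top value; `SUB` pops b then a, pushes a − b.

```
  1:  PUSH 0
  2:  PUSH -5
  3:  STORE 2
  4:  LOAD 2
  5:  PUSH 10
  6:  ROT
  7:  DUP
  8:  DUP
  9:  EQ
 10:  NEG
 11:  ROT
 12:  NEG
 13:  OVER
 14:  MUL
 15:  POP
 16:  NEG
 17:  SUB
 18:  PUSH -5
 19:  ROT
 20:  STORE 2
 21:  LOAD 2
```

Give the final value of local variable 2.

-5

PUSH 0  -> 0
PUSH -5 -> 0 -5
STORE 2 -> 0
LOAD 2  -> 0 -5
PUSH 10 -> 0 -5 10
ROT     -> -5 10 0
DUP     -> -5 10 0 0
DUP     -> -5 10 0 0 0
EQ      -> -5 10 0 1
NEG     -> -5 10 0 -1
ROT     -> -5 0 -1 10
NEG     -> -5 0 -1 -10
OVER    -> -5 0 -1 -10 -1
MUL     -> -5 0 -1 10
POP     -> -5 0 -1
NEG     -> -5 0 1
SUB     -> -5 -1
PUSH -5 -> -5 -1 -5
ROT     -> -1 -5 -5
STORE 2 -> -1 -5
LOAD 2  -> -1 -5 -5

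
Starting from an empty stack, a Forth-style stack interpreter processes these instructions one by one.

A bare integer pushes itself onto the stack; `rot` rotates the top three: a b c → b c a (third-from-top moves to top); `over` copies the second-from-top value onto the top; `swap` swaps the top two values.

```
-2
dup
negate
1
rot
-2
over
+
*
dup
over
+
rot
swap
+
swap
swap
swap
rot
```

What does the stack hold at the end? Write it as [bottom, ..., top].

-2     → [-2]
dup    → [-2, -2]
negate → [-2, 2]
1      → [-2, 2, 1]
rot    → [2, 1, -2]
-2     → [2, 1, -2, -2]
over   → [2, 1, -2, -2, -2]
+      → [2, 1, -2, -4]
*      → [2, 1, 8]
dup    → [2, 1, 8, 8]
over   → [2, 1, 8, 8, 8]
+      → [2, 1, 8, 16]
rot    → [2, 8, 16, 1]
swap   → [2, 8, 1, 16]
+      → [2, 8, 17]
swap   → [2, 17, 8]
swap   → [2, 8, 17]
swap   → [2, 17, 8]
rot    → [17, 8, 2]

[17, 8, 2]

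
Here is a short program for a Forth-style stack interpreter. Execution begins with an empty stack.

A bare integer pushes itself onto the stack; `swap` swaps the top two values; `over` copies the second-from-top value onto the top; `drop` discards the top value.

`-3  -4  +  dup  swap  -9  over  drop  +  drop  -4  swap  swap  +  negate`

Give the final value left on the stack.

-3      -3
-4      -3 -4
+       -7
dup     -7 -7
swap    -7 -7
-9      -7 -7 -9
over    -7 -7 -9 -7
drop    -7 -7 -9
+       -7 -16
drop    -7
-4      -7 -4
swap    -4 -7
swap    -7 -4
+       -11
negate  11

11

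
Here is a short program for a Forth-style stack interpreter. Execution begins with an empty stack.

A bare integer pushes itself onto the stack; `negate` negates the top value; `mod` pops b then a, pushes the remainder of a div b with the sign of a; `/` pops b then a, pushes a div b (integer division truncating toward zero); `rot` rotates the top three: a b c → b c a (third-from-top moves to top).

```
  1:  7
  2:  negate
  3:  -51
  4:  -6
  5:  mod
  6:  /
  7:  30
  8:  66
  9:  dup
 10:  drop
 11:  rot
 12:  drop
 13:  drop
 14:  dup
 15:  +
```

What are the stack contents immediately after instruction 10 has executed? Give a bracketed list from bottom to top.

[2, 30, 66]

7       7
negate  -7
-51     -7 -51
-6      -7 -51 -6
mod     -7 -3
/       2
30      2 30
66      2 30 66
dup     2 30 66 66
drop    2 30 66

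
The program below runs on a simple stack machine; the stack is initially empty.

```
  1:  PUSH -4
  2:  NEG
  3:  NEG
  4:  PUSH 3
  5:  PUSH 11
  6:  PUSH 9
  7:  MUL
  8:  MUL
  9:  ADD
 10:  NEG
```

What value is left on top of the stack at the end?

-293

PUSH -4 -> -4
NEG     -> 4
NEG     -> -4
PUSH 3  -> -4 3
PUSH 11 -> -4 3 11
PUSH 9  -> -4 3 11 9
MUL     -> -4 3 99
MUL     -> -4 297
ADD     -> 293
NEG     -> -293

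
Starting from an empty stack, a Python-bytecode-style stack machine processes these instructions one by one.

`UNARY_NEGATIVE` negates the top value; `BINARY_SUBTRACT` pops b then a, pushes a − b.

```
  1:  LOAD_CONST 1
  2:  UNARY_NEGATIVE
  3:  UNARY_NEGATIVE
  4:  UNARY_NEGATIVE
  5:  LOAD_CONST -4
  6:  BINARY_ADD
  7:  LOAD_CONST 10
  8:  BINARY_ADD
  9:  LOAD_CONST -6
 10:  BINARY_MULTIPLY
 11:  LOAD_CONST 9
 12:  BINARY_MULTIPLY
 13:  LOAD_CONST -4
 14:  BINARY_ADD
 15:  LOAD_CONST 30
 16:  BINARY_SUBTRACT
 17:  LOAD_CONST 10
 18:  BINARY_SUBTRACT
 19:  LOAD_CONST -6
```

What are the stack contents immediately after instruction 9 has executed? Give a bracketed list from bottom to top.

[5, -6]

LOAD_CONST 1   : 1
UNARY_NEGATIVE : -1
UNARY_NEGATIVE : 1
UNARY_NEGATIVE : -1
LOAD_CONST -4  : -1 -4
BINARY_ADD     : -5
LOAD_CONST 10  : -5 10
BINARY_ADD     : 5
LOAD_CONST -6  : 5 -6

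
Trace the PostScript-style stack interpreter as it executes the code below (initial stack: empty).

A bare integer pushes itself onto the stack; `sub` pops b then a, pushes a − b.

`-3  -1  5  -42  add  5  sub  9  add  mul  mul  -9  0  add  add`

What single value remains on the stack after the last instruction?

-3  -> [-3]
-1  -> [-3, -1]
5   -> [-3, -1, 5]
-42 -> [-3, -1, 5, -42]
add -> [-3, -1, -37]
5   -> [-3, -1, -37, 5]
sub -> [-3, -1, -42]
9   -> [-3, -1, -42, 9]
add -> [-3, -1, -33]
mul -> [-3, 33]
mul -> [-99]
-9  -> [-99, -9]
0   -> [-99, -9, 0]
add -> [-99, -9]
add -> [-108]

-108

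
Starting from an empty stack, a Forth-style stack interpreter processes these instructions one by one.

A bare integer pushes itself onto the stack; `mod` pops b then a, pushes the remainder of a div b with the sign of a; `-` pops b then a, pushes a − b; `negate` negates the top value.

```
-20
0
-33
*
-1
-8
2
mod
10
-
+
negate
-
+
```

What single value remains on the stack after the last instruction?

-31

-20    → [-20]
0      → [-20, 0]
-33    → [-20, 0, -33]
*      → [-20, 0]
-1     → [-20, 0, -1]
-8     → [-20, 0, -1, -8]
2      → [-20, 0, -1, -8, 2]
mod    → [-20, 0, -1, 0]
10     → [-20, 0, -1, 0, 10]
-      → [-20, 0, -1, -10]
+      → [-20, 0, -11]
negate → [-20, 0, 11]
-      → [-20, -11]
+      → [-31]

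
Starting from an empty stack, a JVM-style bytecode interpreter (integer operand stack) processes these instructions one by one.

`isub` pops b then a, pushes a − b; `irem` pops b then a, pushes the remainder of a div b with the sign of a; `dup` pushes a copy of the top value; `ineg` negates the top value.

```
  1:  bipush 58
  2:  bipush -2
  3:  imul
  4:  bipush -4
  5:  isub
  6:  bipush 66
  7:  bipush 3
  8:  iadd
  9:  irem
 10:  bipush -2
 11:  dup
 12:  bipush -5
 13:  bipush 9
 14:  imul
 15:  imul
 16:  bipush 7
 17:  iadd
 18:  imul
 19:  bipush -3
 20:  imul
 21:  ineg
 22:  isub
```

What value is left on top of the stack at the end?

539

bipush 58 -> 58
bipush -2 -> 58 -2
imul      -> -116
bipush -4 -> -116 -4
isub      -> -112
bipush 66 -> -112 66
bipush 3  -> -112 66 3
iadd      -> -112 69
irem      -> -43
bipush -2 -> -43 -2
dup       -> -43 -2 -2
bipush -5 -> -43 -2 -2 -5
bipush 9  -> -43 -2 -2 -5 9
imul      -> -43 -2 -2 -45
imul      -> -43 -2 90
bipush 7  -> -43 -2 90 7
iadd      -> -43 -2 97
imul      -> -43 -194
bipush -3 -> -43 -194 -3
imul      -> -43 582
ineg      -> -43 -582
isub      -> 539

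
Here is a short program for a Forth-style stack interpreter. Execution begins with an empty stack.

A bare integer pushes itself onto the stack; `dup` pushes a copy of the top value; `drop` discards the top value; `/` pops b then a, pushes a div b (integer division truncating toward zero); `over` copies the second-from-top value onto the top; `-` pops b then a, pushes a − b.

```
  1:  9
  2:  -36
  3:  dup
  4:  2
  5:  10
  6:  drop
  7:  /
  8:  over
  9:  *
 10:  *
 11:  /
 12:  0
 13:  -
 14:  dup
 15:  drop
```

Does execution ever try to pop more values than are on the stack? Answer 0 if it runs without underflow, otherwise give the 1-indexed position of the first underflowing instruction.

0

9     [9]
-36   [9, -36]
dup   [9, -36, -36]
2     [9, -36, -36, 2]
10    [9, -36, -36, 2, 10]
drop  [9, -36, -36, 2]
/     [9, -36, -18]
over  [9, -36, -18, -36]
*     [9, -36, 648]
*     [9, -23328]
/     [0]
0     [0, 0]
-     [0]
dup   [0, 0]
drop  [0]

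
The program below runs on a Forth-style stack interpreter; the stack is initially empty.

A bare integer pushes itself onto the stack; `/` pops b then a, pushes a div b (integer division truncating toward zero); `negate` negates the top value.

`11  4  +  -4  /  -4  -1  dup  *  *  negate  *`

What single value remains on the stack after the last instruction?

11     → 11
4      → 11 4
+      → 15
-4     → 15 -4
/      → -3
-4     → -3 -4
-1     → -3 -4 -1
dup    → -3 -4 -1 -1
*      → -3 -4 1
*      → -3 -4
negate → -3 4
*      → -12

-12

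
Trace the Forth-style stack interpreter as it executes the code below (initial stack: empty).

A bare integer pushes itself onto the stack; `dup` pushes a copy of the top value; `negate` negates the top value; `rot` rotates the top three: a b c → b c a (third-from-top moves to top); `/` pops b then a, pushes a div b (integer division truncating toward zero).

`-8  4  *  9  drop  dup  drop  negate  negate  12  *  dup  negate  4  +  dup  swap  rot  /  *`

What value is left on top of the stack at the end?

-388

-8     : -8
4      : -8 4
*      : -32
9      : -32 9
drop   : -32
dup    : -32 -32
drop   : -32
negate : 32
negate : -32
12     : -32 12
*      : -384
dup    : -384 -384
negate : -384 384
4      : -384 384 4
+      : -384 388
dup    : -384 388 388
swap   : -384 388 388
rot    : 388 388 -384
/      : 388 -1
*      : -388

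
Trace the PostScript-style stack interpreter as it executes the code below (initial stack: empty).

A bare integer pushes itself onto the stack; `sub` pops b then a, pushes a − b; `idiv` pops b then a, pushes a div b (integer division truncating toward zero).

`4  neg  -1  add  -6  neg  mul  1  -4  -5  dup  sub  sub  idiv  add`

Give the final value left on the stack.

4    -> 4
neg  -> -4
-1   -> -4 -1
add  -> -5
-6   -> -5 -6
neg  -> -5 6
mul  -> -30
1    -> -30 1
-4   -> -30 1 -4
-5   -> -30 1 -4 -5
dup  -> -30 1 -4 -5 -5
sub  -> -30 1 -4 0
sub  -> -30 1 -4
idiv -> -30 0
add  -> -30

-30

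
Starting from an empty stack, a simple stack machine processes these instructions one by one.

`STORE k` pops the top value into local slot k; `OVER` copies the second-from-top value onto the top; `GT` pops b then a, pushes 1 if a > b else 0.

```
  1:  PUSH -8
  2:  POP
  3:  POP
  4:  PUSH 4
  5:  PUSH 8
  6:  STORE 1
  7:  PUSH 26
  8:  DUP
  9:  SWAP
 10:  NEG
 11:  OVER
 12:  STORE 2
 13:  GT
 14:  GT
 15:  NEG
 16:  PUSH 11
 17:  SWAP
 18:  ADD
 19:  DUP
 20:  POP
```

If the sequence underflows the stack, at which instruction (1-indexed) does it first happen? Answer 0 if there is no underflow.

3

PUSH -8 → [-8]
POP     → []
POP  — needs 1 operand, stack has 0 → underflow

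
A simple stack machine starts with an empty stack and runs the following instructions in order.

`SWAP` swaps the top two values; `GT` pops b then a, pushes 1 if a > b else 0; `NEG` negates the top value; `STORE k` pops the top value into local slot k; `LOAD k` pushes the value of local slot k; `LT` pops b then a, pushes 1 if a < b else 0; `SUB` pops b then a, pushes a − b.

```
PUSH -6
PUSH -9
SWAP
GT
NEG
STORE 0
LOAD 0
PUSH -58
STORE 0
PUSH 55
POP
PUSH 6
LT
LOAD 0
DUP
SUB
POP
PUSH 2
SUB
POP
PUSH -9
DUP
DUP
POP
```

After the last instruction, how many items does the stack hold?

PUSH -6  -> [-6]
PUSH -9  -> [-6, -9]
SWAP     -> [-9, -6]
GT       -> [0]
NEG      -> [0]
STORE 0  -> []
LOAD 0   -> [0]
PUSH -58 -> [0, -58]
STORE 0  -> [0]
PUSH 55  -> [0, 55]
POP      -> [0]
PUSH 6   -> [0, 6]
LT       -> [1]
LOAD 0   -> [1, -58]
DUP      -> [1, -58, -58]
SUB      -> [1, 0]
POP      -> [1]
PUSH 2   -> [1, 2]
SUB      -> [-1]
POP      -> []
PUSH -9  -> [-9]
DUP      -> [-9, -9]
DUP      -> [-9, -9, -9]
POP      -> [-9, -9]

2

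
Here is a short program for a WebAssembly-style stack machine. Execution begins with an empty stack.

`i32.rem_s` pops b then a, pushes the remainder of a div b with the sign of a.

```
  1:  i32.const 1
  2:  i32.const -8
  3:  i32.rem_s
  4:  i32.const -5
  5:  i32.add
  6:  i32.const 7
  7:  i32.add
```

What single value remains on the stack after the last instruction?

3

i32.const 1   [1]
i32.const -8  [1, -8]
i32.rem_s     [1]
i32.const -5  [1, -5]
i32.add       [-4]
i32.const 7   [-4, 7]
i32.add       [3]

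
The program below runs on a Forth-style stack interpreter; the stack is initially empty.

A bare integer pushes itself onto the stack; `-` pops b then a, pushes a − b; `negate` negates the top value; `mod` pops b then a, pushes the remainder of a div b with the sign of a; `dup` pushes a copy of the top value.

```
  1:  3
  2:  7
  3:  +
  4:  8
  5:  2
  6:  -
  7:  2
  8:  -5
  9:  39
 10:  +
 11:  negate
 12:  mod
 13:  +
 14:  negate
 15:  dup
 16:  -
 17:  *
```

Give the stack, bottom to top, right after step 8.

3  → [3]
7  → [3, 7]
+  → [10]
8  → [10, 8]
2  → [10, 8, 2]
-  → [10, 6]
2  → [10, 6, 2]
-5 → [10, 6, 2, -5]

[10, 6, 2, -5]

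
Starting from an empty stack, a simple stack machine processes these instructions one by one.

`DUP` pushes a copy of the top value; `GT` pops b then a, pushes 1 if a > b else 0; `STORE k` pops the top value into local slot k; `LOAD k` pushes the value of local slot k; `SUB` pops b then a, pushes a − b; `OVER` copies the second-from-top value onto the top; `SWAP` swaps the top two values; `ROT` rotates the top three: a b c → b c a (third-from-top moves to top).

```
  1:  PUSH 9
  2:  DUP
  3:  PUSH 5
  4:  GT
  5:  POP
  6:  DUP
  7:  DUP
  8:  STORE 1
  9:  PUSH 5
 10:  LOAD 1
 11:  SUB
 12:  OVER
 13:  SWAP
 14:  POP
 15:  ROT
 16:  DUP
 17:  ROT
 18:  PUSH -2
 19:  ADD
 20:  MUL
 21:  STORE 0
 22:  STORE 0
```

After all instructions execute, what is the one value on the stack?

PUSH 9  → [9]
DUP     → [9, 9]
PUSH 5  → [9, 9, 5]
GT      → [9, 1]
POP     → [9]
DUP     → [9, 9]
DUP     → [9, 9, 9]
STORE 1 → [9, 9]
PUSH 5  → [9, 9, 5]
LOAD 1  → [9, 9, 5, 9]
SUB     → [9, 9, -4]
OVER    → [9, 9, -4, 9]
SWAP    → [9, 9, 9, -4]
POP     → [9, 9, 9]
ROT     → [9, 9, 9]
DUP     → [9, 9, 9, 9]
ROT     → [9, 9, 9, 9]
PUSH -2 → [9, 9, 9, 9, -2]
ADD     → [9, 9, 9, 7]
MUL     → [9, 9, 63]
STORE 0 → [9, 9]
STORE 0 → [9]

9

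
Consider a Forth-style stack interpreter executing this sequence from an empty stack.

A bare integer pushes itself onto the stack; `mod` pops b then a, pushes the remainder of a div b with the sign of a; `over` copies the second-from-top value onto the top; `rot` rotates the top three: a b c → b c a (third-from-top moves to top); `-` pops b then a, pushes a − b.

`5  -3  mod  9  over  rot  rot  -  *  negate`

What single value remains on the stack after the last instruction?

5      : 5
-3     : 5 -3
mod    : 2
9      : 2 9
over   : 2 9 2
rot    : 9 2 2
rot    : 2 2 9
-      : 2 -7
*      : -14
negate : 14

14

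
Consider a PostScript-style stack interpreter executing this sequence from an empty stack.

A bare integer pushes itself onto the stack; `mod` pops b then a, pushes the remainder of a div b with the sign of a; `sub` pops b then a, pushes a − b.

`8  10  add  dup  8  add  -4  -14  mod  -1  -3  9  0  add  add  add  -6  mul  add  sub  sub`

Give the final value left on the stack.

-42

8    8
10   8 10
add  18
dup  18 18
8    18 18 8
add  18 26
-4   18 26 -4
-14  18 26 -4 -14
mod  18 26 -4
-1   18 26 -4 -1
-3   18 26 -4 -1 -3
9    18 26 -4 -1 -3 9
0    18 26 -4 -1 -3 9 0
add  18 26 -4 -1 -3 9
add  18 26 -4 -1 6
add  18 26 -4 5
-6   18 26 -4 5 -6
mul  18 26 -4 -30
add  18 26 -34
sub  18 60
sub  -42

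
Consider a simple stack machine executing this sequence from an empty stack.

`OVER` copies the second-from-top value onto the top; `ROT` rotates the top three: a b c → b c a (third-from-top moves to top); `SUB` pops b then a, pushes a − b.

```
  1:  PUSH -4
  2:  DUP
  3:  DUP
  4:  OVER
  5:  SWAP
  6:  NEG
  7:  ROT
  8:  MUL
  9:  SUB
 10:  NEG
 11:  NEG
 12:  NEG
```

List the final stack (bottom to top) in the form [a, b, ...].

[-4, -12]

PUSH -4 : -4
DUP     : -4 -4
DUP     : -4 -4 -4
OVER    : -4 -4 -4 -4
SWAP    : -4 -4 -4 -4
NEG     : -4 -4 -4 4
ROT     : -4 -4 4 -4
MUL     : -4 -4 -16
SUB     : -4 12
NEG     : -4 -12
NEG     : -4 12
NEG     : -4 -12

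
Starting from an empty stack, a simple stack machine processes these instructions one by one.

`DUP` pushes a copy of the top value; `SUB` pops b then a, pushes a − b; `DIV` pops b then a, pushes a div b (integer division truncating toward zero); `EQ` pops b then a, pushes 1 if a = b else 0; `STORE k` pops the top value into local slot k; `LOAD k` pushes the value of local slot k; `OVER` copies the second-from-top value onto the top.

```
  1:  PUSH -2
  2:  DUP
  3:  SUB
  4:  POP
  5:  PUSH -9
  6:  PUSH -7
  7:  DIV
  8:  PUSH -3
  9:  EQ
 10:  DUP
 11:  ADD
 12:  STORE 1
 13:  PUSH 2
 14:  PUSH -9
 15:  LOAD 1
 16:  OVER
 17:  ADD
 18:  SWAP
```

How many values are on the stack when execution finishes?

3

PUSH -2 -> [-2]
DUP     -> [-2, -2]
SUB     -> [0]
POP     -> []
PUSH -9 -> [-9]
PUSH -7 -> [-9, -7]
DIV     -> [1]
PUSH -3 -> [1, -3]
EQ      -> [0]
DUP     -> [0, 0]
ADD     -> [0]
STORE 1 -> []
PUSH 2  -> [2]
PUSH -9 -> [2, -9]
LOAD 1  -> [2, -9, 0]
OVER    -> [2, -9, 0, -9]
ADD     -> [2, -9, -9]
SWAP    -> [2, -9, -9]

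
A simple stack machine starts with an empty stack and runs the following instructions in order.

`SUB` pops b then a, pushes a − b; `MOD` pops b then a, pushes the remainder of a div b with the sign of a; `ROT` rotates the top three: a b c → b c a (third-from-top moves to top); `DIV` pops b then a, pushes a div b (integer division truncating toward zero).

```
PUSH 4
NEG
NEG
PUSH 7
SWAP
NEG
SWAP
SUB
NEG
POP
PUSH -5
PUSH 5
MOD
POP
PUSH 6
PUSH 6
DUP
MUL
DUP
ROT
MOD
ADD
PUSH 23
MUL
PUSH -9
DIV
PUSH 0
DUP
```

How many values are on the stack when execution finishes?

PUSH 4  → 4
NEG     → -4
NEG     → 4
PUSH 7  → 4 7
SWAP    → 7 4
NEG     → 7 -4
SWAP    → -4 7
SUB     → -11
NEG     → 11
POP     → (empty)
PUSH -5 → -5
PUSH 5  → -5 5
MOD     → 0
POP     → (empty)
PUSH 6  → 6
PUSH 6  → 6 6
DUP     → 6 6 6
MUL     → 6 36
DUP     → 6 36 36
ROT     → 36 36 6
MOD     → 36 0
ADD     → 36
PUSH 23 → 36 23
MUL     → 828
PUSH -9 → 828 -9
DIV     → -92
PUSH 0  → -92 0
DUP     → -92 0 0

3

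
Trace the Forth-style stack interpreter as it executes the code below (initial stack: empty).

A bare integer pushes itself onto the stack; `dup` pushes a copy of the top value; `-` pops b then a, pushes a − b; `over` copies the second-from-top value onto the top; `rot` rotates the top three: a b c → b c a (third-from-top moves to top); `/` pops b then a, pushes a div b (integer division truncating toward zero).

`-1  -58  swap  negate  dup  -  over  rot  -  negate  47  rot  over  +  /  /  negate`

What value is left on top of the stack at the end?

-1     → -1
-58    → -1 -58
swap   → -58 -1
negate → -58 1
dup    → -58 1 1
-      → -58 0
over   → -58 0 -58
rot    → 0 -58 -58
-      → 0 0
negate → 0 0
47     → 0 0 47
rot    → 0 47 0
over   → 0 47 0 47
+      → 0 47 47
/      → 0 1
/      → 0
negate → 0

0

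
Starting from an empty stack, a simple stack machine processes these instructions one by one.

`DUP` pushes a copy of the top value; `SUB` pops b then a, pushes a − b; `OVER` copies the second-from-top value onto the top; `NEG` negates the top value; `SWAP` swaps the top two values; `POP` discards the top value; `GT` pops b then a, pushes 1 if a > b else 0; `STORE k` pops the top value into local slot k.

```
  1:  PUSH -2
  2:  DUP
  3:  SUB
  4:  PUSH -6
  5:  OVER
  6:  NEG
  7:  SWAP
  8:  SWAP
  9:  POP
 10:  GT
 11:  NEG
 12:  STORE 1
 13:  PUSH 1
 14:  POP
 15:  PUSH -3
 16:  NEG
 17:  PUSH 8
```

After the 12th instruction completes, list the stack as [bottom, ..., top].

PUSH -2 -> [-2]
DUP     -> [-2, -2]
SUB     -> [0]
PUSH -6 -> [0, -6]
OVER    -> [0, -6, 0]
NEG     -> [0, -6, 0]
SWAP    -> [0, 0, -6]
SWAP    -> [0, -6, 0]
POP     -> [0, -6]
GT      -> [1]
NEG     -> [-1]
STORE 1 -> []

[]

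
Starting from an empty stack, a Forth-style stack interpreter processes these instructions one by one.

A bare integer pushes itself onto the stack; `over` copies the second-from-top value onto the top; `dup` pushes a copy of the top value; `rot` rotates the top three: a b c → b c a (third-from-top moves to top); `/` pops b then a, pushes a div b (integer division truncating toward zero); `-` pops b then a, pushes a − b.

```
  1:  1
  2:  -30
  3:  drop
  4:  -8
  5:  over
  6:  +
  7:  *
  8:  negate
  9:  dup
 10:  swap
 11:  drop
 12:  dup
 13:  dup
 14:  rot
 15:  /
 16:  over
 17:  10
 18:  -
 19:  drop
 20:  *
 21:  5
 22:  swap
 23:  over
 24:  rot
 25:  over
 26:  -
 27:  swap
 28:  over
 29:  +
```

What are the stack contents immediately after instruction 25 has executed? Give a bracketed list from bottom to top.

[7, 5, 5, 5]

1       [1]
-30     [1, -30]
drop    [1]
-8      [1, -8]
over    [1, -8, 1]
+       [1, -7]
*       [-7]
negate  [7]
dup     [7, 7]
swap    [7, 7]
drop    [7]
dup     [7, 7]
dup     [7, 7, 7]
rot     [7, 7, 7]
/       [7, 1]
over    [7, 1, 7]
10      [7, 1, 7, 10]
-       [7, 1, -3]
drop    [7, 1]
*       [7]
5       [7, 5]
swap    [5, 7]
over    [5, 7, 5]
rot     [7, 5, 5]
over    [7, 5, 5, 5]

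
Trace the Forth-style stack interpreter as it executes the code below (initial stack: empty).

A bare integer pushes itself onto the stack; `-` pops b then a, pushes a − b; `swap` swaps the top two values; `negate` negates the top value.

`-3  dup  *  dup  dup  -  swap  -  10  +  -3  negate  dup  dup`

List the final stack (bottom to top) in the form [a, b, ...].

[1, 3, 3, 3]

-3      [-3]
dup     [-3, -3]
*       [9]
dup     [9, 9]
dup     [9, 9, 9]
-       [9, 0]
swap    [0, 9]
-       [-9]
10      [-9, 10]
+       [1]
-3      [1, -3]
negate  [1, 3]
dup     [1, 3, 3]
dup     [1, 3, 3, 3]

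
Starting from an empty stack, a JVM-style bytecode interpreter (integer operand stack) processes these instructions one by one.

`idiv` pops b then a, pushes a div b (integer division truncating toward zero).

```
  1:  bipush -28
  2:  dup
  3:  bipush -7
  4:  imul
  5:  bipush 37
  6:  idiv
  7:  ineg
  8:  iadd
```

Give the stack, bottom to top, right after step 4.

bipush -28 : -28
dup        : -28 -28
bipush -7  : -28 -28 -7
imul       : -28 196

[-28, 196]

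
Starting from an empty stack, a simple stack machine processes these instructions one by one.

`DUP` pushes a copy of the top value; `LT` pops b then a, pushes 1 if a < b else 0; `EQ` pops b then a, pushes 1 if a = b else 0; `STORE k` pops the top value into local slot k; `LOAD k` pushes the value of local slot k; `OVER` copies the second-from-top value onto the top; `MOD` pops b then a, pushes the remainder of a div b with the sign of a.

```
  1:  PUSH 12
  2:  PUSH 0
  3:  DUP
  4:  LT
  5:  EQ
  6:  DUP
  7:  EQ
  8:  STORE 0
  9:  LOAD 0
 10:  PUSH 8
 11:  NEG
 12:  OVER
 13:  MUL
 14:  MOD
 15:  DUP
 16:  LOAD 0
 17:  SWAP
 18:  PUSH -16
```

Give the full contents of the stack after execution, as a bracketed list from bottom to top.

[1, 1, 1, -16]

PUSH 12  -> [12]
PUSH 0   -> [12, 0]
DUP      -> [12, 0, 0]
LT       -> [12, 0]
EQ       -> [0]
DUP      -> [0, 0]
EQ       -> [1]
STORE 0  -> []
LOAD 0   -> [1]
PUSH 8   -> [1, 8]
NEG      -> [1, -8]
OVER     -> [1, -8, 1]
MUL      -> [1, -8]
MOD      -> [1]
DUP      -> [1, 1]
LOAD 0   -> [1, 1, 1]
SWAP     -> [1, 1, 1]
PUSH -16 -> [1, 1, 1, -16]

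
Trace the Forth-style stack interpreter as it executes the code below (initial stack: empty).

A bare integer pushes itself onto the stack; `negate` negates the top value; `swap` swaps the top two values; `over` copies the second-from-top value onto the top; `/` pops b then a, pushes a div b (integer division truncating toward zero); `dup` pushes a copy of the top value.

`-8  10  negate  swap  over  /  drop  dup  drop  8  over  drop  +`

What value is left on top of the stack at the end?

-2

-8     -> [-8]
10     -> [-8, 10]
negate -> [-8, -10]
swap   -> [-10, -8]
over   -> [-10, -8, -10]
/      -> [-10, 0]
drop   -> [-10]
dup    -> [-10, -10]
drop   -> [-10]
8      -> [-10, 8]
over   -> [-10, 8, -10]
drop   -> [-10, 8]
+      -> [-2]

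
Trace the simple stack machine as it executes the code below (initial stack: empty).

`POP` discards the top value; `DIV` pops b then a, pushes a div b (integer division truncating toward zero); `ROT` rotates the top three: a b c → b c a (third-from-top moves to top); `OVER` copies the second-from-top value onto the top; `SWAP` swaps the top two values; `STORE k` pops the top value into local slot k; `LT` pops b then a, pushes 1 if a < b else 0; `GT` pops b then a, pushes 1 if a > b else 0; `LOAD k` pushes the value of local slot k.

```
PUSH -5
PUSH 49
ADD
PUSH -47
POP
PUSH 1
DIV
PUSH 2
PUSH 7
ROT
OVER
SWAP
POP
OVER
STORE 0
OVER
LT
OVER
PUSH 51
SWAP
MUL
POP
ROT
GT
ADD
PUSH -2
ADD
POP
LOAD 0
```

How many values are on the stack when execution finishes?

PUSH -5   [-5]
PUSH 49   [-5, 49]
ADD       [44]
PUSH -47  [44, -47]
POP       [44]
PUSH 1    [44, 1]
DIV       [44]
PUSH 2    [44, 2]
PUSH 7    [44, 2, 7]
ROT       [2, 7, 44]
OVER      [2, 7, 44, 7]
SWAP      [2, 7, 7, 44]
POP       [2, 7, 7]
OVER      [2, 7, 7, 7]
STORE 0   [2, 7, 7]
OVER      [2, 7, 7, 7]
LT        [2, 7, 0]
OVER      [2, 7, 0, 7]
PUSH 51   [2, 7, 0, 7, 51]
SWAP      [2, 7, 0, 51, 7]
MUL       [2, 7, 0, 357]
POP       [2, 7, 0]
ROT       [7, 0, 2]
GT        [7, 0]
ADD       [7]
PUSH -2   [7, -2]
ADD       [5]
POP       []
LOAD 0    [7]

1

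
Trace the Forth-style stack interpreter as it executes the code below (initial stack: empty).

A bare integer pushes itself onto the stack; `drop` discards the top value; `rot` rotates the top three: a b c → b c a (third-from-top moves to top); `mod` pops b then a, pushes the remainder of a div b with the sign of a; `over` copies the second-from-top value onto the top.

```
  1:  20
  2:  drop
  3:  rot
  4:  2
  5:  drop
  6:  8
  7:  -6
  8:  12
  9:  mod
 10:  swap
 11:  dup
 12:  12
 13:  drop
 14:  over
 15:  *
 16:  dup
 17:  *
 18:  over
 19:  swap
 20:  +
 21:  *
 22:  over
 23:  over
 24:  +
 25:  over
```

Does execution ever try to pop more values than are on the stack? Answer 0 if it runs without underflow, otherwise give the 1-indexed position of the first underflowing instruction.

20    20
drop  (empty)
rot  — needs 3 operands, stack has 0 → underflow

3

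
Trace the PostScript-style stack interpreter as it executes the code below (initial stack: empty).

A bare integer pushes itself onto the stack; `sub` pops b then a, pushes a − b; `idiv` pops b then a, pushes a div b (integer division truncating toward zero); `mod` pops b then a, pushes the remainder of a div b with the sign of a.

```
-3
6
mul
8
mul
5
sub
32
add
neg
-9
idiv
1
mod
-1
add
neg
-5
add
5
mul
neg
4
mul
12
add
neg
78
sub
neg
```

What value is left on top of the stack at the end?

170

-3   -> -3
6    -> -3 6
mul  -> -18
8    -> -18 8
mul  -> -144
5    -> -144 5
sub  -> -149
32   -> -149 32
add  -> -117
neg  -> 117
-9   -> 117 -9
idiv -> -13
1    -> -13 1
mod  -> 0
-1   -> 0 -1
add  -> -1
neg  -> 1
-5   -> 1 -5
add  -> -4
5    -> -4 5
mul  -> -20
neg  -> 20
4    -> 20 4
mul  -> 80
12   -> 80 12
add  -> 92
neg  -> -92
78   -> -92 78
sub  -> -170
neg  -> 170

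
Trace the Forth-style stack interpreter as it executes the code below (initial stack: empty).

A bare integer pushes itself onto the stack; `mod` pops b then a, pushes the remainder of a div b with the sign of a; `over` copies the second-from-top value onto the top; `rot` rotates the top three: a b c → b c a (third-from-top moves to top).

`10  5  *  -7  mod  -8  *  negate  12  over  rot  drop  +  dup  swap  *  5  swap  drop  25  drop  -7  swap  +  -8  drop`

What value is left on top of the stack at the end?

10      10
5       10 5
*       50
-7      50 -7
mod     1
-8      1 -8
*       -8
negate  8
12      8 12
over    8 12 8
rot     12 8 8
drop    12 8
+       20
dup     20 20
swap    20 20
*       400
5       400 5
swap    5 400
drop    5
25      5 25
drop    5
-7      5 -7
swap    -7 5
+       -2
-8      -2 -8
drop    -2

-2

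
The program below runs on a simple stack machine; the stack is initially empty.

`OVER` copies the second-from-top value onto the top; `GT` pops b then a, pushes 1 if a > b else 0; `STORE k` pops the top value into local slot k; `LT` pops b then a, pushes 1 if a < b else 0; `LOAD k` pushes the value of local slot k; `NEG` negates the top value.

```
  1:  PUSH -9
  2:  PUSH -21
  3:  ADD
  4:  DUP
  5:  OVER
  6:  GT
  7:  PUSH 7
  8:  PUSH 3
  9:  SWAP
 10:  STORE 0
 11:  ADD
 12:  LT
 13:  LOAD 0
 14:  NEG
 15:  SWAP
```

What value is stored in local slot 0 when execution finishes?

7

PUSH -9  → [-9]
PUSH -21 → [-9, -21]
ADD      → [-30]
DUP      → [-30, -30]
OVER     → [-30, -30, -30]
GT       → [-30, 0]
PUSH 7   → [-30, 0, 7]
PUSH 3   → [-30, 0, 7, 3]
SWAP     → [-30, 0, 3, 7]
STORE 0  → [-30, 0, 3]
ADD      → [-30, 3]
LT       → [1]
LOAD 0   → [1, 7]
NEG      → [1, -7]
SWAP     → [-7, 1]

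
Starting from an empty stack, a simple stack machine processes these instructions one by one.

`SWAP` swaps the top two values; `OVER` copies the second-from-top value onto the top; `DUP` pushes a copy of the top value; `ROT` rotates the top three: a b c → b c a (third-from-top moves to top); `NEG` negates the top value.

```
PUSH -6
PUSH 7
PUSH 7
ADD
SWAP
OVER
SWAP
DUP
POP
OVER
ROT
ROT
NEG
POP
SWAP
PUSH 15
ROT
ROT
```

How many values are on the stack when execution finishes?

4

PUSH -6 → -6
PUSH 7  → -6 7
PUSH 7  → -6 7 7
ADD     → -6 14
SWAP    → 14 -6
OVER    → 14 -6 14
SWAP    → 14 14 -6
DUP     → 14 14 -6 -6
POP     → 14 14 -6
OVER    → 14 14 -6 14
ROT     → 14 -6 14 14
ROT     → 14 14 14 -6
NEG     → 14 14 14 6
POP     → 14 14 14
SWAP    → 14 14 14
PUSH 15 → 14 14 14 15
ROT     → 14 14 15 14
ROT     → 14 15 14 14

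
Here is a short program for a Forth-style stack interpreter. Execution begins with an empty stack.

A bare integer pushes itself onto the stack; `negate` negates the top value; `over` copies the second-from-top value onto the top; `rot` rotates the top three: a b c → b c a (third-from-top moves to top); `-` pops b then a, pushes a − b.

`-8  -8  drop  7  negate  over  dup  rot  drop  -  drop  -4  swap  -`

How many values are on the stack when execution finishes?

-8     -> -8
-8     -> -8 -8
drop   -> -8
7      -> -8 7
negate -> -8 -7
over   -> -8 -7 -8
dup    -> -8 -7 -8 -8
rot    -> -8 -8 -8 -7
drop   -> -8 -8 -8
-      -> -8 0
drop   -> -8
-4     -> -8 -4
swap   -> -4 -8
-      -> 4

1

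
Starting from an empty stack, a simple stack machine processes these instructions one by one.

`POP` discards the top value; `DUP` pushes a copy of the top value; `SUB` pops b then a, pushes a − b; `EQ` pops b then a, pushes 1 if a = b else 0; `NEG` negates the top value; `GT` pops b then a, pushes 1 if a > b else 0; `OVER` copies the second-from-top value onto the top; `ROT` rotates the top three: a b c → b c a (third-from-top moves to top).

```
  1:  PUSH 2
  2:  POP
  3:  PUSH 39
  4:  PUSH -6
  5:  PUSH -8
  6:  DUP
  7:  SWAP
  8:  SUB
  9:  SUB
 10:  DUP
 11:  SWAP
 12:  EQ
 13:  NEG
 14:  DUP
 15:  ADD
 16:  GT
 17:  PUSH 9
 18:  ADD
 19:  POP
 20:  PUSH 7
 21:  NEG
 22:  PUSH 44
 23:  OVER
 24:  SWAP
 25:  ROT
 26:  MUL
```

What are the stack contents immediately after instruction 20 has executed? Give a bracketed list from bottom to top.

PUSH 2  : 2
POP     : (empty)
PUSH 39 : 39
PUSH -6 : 39 -6
PUSH -8 : 39 -6 -8
DUP     : 39 -6 -8 -8
SWAP    : 39 -6 -8 -8
SUB     : 39 -6 0
SUB     : 39 -6
DUP     : 39 -6 -6
SWAP    : 39 -6 -6
EQ      : 39 1
NEG     : 39 -1
DUP     : 39 -1 -1
ADD     : 39 -2
GT      : 1
PUSH 9  : 1 9
ADD     : 10
POP     : (empty)
PUSH 7  : 7

[7]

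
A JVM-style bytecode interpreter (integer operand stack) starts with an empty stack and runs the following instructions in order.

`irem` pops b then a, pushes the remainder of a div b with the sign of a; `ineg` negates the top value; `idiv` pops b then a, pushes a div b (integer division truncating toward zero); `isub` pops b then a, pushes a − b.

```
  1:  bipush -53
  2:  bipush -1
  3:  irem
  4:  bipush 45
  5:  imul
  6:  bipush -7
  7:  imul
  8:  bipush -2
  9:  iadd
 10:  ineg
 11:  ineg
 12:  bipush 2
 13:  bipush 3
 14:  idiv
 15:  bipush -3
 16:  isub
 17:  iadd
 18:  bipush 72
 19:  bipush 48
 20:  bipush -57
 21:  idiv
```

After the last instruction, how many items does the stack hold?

3

bipush -53  -53
bipush -1   -53 -1
irem        0
bipush 45   0 45
imul        0
bipush -7   0 -7
imul        0
bipush -2   0 -2
iadd        -2
ineg        2
ineg        -2
bipush 2    -2 2
bipush 3    -2 2 3
idiv        -2 0
bipush -3   -2 0 -3
isub        -2 3
iadd        1
bipush 72   1 72
bipush 48   1 72 48
bipush -57  1 72 48 -57
idiv        1 72 0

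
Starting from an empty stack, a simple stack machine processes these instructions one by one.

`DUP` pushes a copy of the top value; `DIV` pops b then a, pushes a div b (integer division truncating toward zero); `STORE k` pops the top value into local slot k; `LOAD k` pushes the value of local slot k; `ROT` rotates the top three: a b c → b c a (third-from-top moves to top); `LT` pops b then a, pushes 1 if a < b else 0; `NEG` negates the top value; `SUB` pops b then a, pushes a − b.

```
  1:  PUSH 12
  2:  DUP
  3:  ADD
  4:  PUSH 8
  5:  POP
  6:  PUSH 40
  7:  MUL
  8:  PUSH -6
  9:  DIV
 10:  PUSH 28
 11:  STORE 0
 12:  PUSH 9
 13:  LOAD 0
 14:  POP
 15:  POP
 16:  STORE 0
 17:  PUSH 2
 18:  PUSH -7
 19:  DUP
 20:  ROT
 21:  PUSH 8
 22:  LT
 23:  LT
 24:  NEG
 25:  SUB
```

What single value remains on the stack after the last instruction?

-6

PUSH 12 -> 12
DUP     -> 12 12
ADD     -> 24
PUSH 8  -> 24 8
POP     -> 24
PUSH 40 -> 24 40
MUL     -> 960
PUSH -6 -> 960 -6
DIV     -> -160
PUSH 28 -> -160 28
STORE 0 -> -160
PUSH 9  -> -160 9
LOAD 0  -> -160 9 28
POP     -> -160 9
POP     -> -160
STORE 0 -> (empty)
PUSH 2  -> 2
PUSH -7 -> 2 -7
DUP     -> 2 -7 -7
ROT     -> -7 -7 2
PUSH 8  -> -7 -7 2 8
LT      -> -7 -7 1
LT      -> -7 1
NEG     -> -7 -1
SUB     -> -6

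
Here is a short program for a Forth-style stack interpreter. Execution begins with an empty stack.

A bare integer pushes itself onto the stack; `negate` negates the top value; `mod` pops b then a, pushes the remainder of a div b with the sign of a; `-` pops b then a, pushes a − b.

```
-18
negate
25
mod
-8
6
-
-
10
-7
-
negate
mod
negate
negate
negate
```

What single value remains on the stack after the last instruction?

-18     [-18]
negate  [18]
25      [18, 25]
mod     [18]
-8      [18, -8]
6       [18, -8, 6]
-       [18, -14]
-       [32]
10      [32, 10]
-7      [32, 10, -7]
-       [32, 17]
negate  [32, -17]
mod     [15]
negate  [-15]
negate  [15]
negate  [-15]

-15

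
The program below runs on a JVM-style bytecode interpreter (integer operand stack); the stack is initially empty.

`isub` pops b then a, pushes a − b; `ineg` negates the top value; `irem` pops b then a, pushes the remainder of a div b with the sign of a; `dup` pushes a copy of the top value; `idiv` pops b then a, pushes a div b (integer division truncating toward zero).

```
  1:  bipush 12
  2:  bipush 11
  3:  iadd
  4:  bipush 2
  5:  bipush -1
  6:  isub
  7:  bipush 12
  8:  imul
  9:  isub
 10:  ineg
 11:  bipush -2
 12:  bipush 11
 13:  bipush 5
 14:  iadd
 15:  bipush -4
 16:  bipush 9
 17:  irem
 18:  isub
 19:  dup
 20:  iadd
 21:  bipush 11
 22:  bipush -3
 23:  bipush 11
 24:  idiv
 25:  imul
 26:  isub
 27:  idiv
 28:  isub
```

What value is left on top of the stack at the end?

bipush 12 : [12]
bipush 11 : [12, 11]
iadd      : [23]
bipush 2  : [23, 2]
bipush -1 : [23, 2, -1]
isub      : [23, 3]
bipush 12 : [23, 3, 12]
imul      : [23, 36]
isub      : [-13]
ineg      : [13]
bipush -2 : [13, -2]
bipush 11 : [13, -2, 11]
bipush 5  : [13, -2, 11, 5]
iadd      : [13, -2, 16]
bipush -4 : [13, -2, 16, -4]
bipush 9  : [13, -2, 16, -4, 9]
irem      : [13, -2, 16, -4]
isub      : [13, -2, 20]
dup       : [13, -2, 20, 20]
iadd      : [13, -2, 40]
bipush 11 : [13, -2, 40, 11]
bipush -3 : [13, -2, 40, 11, -3]
bipush 11 : [13, -2, 40, 11, -3, 11]
idiv      : [13, -2, 40, 11, 0]
imul      : [13, -2, 40, 0]
isub      : [13, -2, 40]
idiv      : [13, 0]
isub      : [13]

13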